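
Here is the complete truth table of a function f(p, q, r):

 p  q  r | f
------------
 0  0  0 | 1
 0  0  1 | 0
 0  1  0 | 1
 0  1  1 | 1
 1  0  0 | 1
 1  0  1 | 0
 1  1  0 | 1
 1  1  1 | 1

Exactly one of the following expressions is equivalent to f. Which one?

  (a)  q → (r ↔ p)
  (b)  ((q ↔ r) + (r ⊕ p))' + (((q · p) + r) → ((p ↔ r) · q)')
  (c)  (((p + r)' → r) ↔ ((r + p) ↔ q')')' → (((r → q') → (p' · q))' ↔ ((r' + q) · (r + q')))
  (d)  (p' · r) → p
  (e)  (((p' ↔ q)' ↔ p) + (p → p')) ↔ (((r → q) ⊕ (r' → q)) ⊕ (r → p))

c

(a) disagrees with f on (0,0,1) (formula → 1, table → 0); rule it out.
(b) disagrees with f on (0,0,1) (formula → 1, table → 0); rule it out.
(d) disagrees with f on (0,1,1) (formula → 0, table → 1); rule it out.
(e) disagrees with f on (0,0,0) (formula → 0, table → 1); rule it out.
(c) is the remaining candidate, and it agrees with f on all 8 inputs.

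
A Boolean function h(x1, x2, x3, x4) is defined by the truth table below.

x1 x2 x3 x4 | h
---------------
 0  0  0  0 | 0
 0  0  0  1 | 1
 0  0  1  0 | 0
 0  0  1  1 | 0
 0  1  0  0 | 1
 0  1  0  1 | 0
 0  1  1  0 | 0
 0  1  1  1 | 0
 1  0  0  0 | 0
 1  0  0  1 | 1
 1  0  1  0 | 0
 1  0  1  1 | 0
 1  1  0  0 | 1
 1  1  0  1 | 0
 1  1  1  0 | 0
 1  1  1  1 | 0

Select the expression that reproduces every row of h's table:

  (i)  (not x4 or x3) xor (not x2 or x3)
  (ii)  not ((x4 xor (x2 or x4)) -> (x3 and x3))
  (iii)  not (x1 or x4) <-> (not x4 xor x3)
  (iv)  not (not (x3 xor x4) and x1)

(ii): at (0,0,0,1) it gives 0, but h = 1 — eliminated.
(iii): at (0,0,0,0) it gives 1, but h = 0 — eliminated.
(iv): at (0,0,0,0) it gives 1, but h = 0 — eliminated.
That leaves (i). Evaluating it on every row reproduces the table of h exactly.

i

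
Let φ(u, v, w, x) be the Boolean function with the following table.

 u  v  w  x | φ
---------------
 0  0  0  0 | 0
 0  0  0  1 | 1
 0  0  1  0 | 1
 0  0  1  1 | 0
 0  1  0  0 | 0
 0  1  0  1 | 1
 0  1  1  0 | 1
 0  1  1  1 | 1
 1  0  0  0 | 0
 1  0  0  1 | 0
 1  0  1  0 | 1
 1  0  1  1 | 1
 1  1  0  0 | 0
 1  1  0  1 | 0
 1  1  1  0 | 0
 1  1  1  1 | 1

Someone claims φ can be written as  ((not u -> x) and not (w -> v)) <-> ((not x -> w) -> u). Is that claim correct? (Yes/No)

No

Check the formula against φ row by row:
  u=0, v=0, w=0, x=0: formula gives 0, φ = 0 ✓
  u=0, v=0, w=0, x=1: formula gives 1, φ = 1 ✓
  u=0, v=0, w=1, x=0: formula gives 1, φ = 1 ✓
  u=0, v=0, w=1, x=1: formula gives 0, φ = 0 ✓
  …
  u=1, v=1, w=1, x=1: formula gives 0, but φ = 1 ✗
A single disagreement suffices: at (1,1,1,1) they differ, so the formula does not compute φ.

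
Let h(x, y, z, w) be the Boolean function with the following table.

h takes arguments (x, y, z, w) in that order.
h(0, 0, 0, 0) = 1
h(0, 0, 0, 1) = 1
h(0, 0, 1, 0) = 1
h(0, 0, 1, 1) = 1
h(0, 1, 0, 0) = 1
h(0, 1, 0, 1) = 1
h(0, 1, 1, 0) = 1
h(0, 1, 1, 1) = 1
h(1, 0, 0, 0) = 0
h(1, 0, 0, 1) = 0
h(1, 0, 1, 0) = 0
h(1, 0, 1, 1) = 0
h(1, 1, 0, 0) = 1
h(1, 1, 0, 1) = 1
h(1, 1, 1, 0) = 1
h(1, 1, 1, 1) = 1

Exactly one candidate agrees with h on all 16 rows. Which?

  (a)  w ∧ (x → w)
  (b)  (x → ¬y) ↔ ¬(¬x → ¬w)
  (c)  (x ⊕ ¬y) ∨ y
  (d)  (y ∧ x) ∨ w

c

(a) fails at (0,0,0,0): the formula yields 0, h is 1.
(b) fails at (0,0,0,0): the formula yields 0, h is 1.
(d) fails at (0,0,0,0): the formula yields 0, h is 1.
That leaves (c). Evaluating it on every row reproduces the table of h exactly.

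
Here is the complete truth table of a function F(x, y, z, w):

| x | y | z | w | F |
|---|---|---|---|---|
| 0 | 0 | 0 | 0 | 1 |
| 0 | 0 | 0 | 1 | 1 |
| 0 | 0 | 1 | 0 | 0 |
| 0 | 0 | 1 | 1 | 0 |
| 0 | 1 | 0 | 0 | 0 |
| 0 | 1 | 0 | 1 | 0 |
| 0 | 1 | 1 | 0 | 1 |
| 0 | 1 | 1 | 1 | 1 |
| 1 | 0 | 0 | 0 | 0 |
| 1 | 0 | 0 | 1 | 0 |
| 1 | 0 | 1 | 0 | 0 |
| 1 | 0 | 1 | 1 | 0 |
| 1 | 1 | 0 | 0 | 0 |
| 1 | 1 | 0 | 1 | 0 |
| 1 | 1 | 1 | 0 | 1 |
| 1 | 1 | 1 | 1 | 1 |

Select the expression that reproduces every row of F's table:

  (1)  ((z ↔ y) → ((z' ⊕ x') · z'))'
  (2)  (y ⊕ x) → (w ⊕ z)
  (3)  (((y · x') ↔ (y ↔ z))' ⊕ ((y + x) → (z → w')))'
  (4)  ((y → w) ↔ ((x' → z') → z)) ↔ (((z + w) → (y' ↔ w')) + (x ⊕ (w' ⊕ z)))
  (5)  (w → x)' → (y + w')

1

(2): at (0,0,1,0) it gives 1, but F = 0 — eliminated.
(3): at (0,1,0,0) it gives 1, but F = 0 — eliminated.
(4): at (0,0,0,0) it gives 0, but F = 1 — eliminated.
(5): at (0,0,0,1) it gives 0, but F = 1 — eliminated.
That leaves (1). Evaluating it on every row reproduces the table of F exactly.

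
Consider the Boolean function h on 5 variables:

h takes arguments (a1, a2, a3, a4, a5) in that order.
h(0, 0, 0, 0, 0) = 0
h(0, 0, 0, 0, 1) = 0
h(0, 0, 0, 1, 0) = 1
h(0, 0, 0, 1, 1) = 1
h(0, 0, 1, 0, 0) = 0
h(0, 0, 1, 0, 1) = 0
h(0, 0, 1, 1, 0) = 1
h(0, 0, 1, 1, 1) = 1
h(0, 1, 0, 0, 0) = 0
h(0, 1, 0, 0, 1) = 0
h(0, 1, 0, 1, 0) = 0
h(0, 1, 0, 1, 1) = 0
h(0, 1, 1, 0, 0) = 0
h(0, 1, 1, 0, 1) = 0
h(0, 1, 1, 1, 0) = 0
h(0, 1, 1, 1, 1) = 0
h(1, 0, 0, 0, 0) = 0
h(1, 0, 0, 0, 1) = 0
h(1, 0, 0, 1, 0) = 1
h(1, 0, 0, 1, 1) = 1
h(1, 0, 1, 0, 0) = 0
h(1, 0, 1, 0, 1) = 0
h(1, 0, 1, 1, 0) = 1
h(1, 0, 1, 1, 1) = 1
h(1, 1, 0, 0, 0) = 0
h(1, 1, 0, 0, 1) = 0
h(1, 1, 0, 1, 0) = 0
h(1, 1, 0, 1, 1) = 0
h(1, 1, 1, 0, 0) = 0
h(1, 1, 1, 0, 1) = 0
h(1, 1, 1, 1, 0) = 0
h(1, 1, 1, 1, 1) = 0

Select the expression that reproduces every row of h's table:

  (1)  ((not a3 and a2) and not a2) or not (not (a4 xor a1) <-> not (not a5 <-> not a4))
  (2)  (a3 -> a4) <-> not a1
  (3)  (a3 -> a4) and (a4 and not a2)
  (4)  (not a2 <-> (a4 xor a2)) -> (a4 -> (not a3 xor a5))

(1): at (0,0,0,0,0) it gives 1, but h = 0 — eliminated.
(2): at (0,0,0,0,0) it gives 1, but h = 0 — eliminated.
(4): at (0,0,0,0,0) it gives 1, but h = 0 — eliminated.
That leaves (3). Evaluating it on every row reproduces the table of h exactly.

3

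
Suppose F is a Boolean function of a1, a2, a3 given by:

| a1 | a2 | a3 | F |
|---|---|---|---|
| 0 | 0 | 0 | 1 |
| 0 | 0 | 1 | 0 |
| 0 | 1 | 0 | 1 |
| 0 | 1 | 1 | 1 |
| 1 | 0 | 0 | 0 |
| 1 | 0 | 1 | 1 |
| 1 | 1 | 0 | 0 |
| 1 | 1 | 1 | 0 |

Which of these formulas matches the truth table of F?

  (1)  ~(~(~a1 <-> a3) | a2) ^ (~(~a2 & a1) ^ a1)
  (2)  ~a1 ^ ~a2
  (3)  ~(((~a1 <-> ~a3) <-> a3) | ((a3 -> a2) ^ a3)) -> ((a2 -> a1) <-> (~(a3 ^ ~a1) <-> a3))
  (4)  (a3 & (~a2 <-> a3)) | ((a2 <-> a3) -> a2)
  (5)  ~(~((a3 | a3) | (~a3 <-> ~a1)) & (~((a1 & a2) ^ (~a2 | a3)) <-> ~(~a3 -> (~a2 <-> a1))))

(2) disagrees with F on (0,0,0) (formula → 0, table → 1); rule it out.
(3) disagrees with F on (0,0,1) (formula → 1, table → 0); rule it out.
(4) disagrees with F on (0,0,0) (formula → 0, table → 1); rule it out.
(5) disagrees with F on (0,0,1) (formula → 1, table → 0); rule it out.
Only (1) survives; checking it on all 8 rows confirms it matches F.

1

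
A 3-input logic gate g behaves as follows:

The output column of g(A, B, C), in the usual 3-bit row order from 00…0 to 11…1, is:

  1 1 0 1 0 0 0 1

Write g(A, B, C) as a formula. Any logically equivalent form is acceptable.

g(A, B, C) = ((((NOT A AND NOT B) AND NOT C) OR ((NOT A AND NOT B) AND C)) OR ((NOT A AND B) AND C)) OR ((A AND B) AND C)

Collect the rows where g=1 — (0,0,0), (0,0,1), (0,1,1), (1,1,1) — and write one minterm per row: ¬A·¬B·¬C, ¬A·¬B·C, ¬A·B·C, A·B·C. Their union (logical OR) reproduces the table exactly.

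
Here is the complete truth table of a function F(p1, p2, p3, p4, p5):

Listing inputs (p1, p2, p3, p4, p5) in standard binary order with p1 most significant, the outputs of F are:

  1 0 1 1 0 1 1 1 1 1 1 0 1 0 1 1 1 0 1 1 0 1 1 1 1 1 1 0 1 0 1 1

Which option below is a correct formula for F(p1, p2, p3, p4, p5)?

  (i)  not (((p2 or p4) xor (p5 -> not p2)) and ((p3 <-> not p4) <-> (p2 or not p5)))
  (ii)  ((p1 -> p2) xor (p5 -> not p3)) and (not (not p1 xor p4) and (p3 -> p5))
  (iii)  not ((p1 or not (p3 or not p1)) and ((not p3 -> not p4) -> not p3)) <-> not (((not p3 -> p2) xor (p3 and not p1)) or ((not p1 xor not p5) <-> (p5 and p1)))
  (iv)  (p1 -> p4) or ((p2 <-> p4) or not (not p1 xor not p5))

i

(ii) fails at (0,0,0,0,0): the formula yields 0, F is 1.
(iii) fails at (0,0,0,0,0): the formula yields 0, F is 1.
(iv) fails at (0,0,0,0,1): the formula yields 1, F is 0.
Only (i) survives; checking it on all 32 rows confirms it matches F.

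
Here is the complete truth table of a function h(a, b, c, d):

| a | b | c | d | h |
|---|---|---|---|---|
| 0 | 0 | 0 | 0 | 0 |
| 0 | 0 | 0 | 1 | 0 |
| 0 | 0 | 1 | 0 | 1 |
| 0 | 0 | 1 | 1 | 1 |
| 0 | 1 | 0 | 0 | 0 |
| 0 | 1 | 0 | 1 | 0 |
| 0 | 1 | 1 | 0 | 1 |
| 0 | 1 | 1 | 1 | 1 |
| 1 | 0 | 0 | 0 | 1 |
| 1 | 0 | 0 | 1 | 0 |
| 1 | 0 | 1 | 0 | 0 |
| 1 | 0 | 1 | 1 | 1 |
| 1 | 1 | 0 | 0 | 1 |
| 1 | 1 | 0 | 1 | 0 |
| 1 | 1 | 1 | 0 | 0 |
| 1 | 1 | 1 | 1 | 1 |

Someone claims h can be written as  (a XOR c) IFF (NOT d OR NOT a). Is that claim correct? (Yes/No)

Yes

Evaluate (a XOR c) IFF (NOT d OR NOT a) on each row and compare to h:
  a=0, b=0, c=0, d=0: formula gives 0, h = 0 ✓
  a=0, b=0, c=0, d=1: formula gives 0, h = 0 ✓
  a=0, b=0, c=1, d=0: formula gives 1, h = 1 ✓
  a=0, b=0, c=1, d=1: formula gives 1, h = 1 ✓
  …and likewise for the remaining 12 rows.
No disagreement on any input; they are logically equivalent.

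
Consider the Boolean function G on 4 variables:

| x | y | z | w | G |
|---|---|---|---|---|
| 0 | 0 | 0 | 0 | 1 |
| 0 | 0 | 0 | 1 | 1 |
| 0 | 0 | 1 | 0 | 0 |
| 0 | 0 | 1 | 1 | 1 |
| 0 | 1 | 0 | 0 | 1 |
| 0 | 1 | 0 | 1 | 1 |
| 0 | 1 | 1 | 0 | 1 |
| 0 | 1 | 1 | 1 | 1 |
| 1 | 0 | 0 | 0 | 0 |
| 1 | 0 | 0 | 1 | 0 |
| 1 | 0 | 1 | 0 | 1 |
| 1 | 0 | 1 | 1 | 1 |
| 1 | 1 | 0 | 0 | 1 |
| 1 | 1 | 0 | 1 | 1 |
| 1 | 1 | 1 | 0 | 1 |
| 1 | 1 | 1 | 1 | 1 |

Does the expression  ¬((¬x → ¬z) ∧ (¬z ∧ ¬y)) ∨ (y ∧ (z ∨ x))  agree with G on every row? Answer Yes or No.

No

Check the formula against G row by row:
  x=0, y=0, z=0, w=0: formula gives 0, but G = 1 ✗
Row (0,0,0,0) is a counterexample, so the formula is not equivalent to G.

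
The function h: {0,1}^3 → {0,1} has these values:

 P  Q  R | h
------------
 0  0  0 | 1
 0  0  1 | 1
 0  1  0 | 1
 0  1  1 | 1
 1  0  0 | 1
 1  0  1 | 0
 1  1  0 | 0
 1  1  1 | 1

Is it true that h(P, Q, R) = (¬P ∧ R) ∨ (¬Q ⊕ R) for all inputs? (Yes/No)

Evaluate (¬P ∧ R) ∨ (¬Q ⊕ R) on each row and compare to h:
  P=0, Q=0, R=0: formula gives 1, h = 1 ✓
  P=0, Q=0, R=1: formula gives 1, h = 1 ✓
  P=0, Q=1, R=0: formula gives 0, but h = 1 ✗
A single disagreement suffices: at (0,1,0) they differ, so the formula does not compute h.

No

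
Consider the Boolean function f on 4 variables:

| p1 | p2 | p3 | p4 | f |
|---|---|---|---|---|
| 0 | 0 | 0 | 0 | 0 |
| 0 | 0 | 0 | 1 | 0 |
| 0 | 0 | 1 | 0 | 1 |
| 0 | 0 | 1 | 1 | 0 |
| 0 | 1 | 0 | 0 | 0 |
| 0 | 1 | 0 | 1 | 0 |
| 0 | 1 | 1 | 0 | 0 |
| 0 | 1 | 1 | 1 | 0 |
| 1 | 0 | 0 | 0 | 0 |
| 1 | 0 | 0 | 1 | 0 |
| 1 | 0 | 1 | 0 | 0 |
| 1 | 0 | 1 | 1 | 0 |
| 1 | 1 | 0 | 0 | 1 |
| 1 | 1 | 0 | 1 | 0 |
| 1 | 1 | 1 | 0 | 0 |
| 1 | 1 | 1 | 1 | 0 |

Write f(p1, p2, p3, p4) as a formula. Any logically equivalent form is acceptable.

f(p1, p2, p3, p4) = (((NOT p1 AND NOT p2) AND p3) AND NOT p4) OR (((p1 AND p2) AND NOT p3) AND NOT p4)

Collect the rows where f=1 — (0,0,1,0), (1,1,0,0) — and write one minterm per row: ¬p1·¬p2·p3·¬p4, p1·p2·¬p3·¬p4. Their union (logical OR) reproduces the table exactly.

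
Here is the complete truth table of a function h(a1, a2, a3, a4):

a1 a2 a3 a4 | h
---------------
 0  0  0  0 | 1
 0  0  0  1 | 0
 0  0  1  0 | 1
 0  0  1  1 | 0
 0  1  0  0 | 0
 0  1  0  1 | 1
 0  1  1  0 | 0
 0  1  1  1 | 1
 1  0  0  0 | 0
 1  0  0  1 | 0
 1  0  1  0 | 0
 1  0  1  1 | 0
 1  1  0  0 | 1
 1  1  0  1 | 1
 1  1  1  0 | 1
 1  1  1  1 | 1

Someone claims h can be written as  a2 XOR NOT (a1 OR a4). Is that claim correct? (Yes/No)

Check the formula against h row by row:
  a1=0, a2=0, a3=0, a4=0: formula gives 1, h = 1 ✓
  a1=0, a2=0, a3=0, a4=1: formula gives 0, h = 0 ✓
  a1=0, a2=0, a3=1, a4=0: formula gives 1, h = 1 ✓
  a1=0, a2=0, a3=1, a4=1: formula gives 0, h = 0 ✓
  … (the remaining 12 rows also agree.)
All 16 rows match — the expression computes h exactly.

Yes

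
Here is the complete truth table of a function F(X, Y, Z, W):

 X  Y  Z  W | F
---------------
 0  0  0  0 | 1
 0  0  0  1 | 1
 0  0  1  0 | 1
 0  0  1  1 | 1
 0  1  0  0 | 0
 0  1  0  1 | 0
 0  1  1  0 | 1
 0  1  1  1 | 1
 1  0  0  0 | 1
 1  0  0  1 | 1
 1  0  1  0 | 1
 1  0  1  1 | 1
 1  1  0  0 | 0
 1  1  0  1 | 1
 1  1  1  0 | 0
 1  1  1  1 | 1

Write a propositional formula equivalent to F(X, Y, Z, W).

F is 0 on only 4 rows — (0,1,0,0), (0,1,0,1), (1,1,0,0), (1,1,1,0). Writing each as a minterm (¬X·Y·¬Z·¬W, ¬X·Y·¬Z·W, X·Y·¬Z·¬W, X·Y·Z·¬W) and OR-ing them characterizes exactly where F=0, so F is the negation of that disjunction.

F(X, Y, Z, W) = not ((((((not X and Y) and not Z) and not W) or (((not X and Y) and not Z) and W)) or (((X and Y) and not Z) and not W)) or (((X and Y) and Z) and not W))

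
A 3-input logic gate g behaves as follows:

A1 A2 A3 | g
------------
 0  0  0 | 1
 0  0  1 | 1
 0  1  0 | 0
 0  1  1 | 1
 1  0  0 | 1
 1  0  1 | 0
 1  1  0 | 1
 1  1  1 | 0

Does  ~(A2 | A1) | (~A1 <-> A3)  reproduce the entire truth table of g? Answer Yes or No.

Evaluate ~(A2 | A1) | (~A1 <-> A3) on each row and compare to g:
  A1=0, A2=0, A3=0: formula gives 1, g = 1 ✓
  A1=0, A2=0, A3=1: formula gives 1, g = 1 ✓
  A1=0, A2=1, A3=0: formula gives 0, g = 0 ✓
  A1=0, A2=1, A3=1: formula gives 1, g = 1 ✓
  A1=1, A2=0, A3=0: formula gives 1, g = 1 ✓
  … (the remaining 3 rows also agree.)
Every row agrees, so the formula is equivalent.

Yes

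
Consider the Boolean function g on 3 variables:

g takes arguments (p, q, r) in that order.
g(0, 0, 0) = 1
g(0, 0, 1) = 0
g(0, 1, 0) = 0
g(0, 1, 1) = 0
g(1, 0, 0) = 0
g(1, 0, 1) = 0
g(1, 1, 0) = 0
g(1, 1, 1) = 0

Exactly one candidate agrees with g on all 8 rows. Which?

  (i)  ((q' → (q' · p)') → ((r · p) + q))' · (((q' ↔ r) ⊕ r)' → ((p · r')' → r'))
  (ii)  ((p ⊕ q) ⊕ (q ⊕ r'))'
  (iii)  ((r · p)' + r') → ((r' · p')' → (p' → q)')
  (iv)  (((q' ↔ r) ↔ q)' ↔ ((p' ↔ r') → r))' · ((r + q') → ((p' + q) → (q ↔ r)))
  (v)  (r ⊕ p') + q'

i

(ii): at (0,0,0) it gives 0, but g = 1 — eliminated.
(iii): at (0,0,1) it gives 1, but g = 0 — eliminated.
(iv): at (0,0,0) it gives 0, but g = 1 — eliminated.
(v): at (0,0,1) it gives 1, but g = 0 — eliminated.
(i) is the remaining candidate, and it agrees with g on all 8 inputs.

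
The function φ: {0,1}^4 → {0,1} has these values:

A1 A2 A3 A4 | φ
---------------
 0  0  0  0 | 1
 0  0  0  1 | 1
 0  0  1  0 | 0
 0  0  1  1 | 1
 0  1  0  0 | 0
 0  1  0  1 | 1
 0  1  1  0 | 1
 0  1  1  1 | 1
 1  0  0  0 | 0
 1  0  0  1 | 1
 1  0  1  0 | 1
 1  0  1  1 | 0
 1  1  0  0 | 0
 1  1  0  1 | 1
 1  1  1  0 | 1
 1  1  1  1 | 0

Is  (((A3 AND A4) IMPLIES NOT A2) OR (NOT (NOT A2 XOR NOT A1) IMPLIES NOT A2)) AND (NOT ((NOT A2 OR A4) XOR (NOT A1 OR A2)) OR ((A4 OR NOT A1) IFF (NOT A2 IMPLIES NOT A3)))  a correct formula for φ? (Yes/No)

Evaluate (((A3 AND A4) IMPLIES NOT A2) OR (NOT (NOT A2 XOR NOT A1) IMPLIES NOT A2)) AND (NOT ((NOT A2 OR A4) XOR (NOT A1 OR A2)) OR ((A4 OR NOT A1) IFF (NOT A2 IMPLIES NOT A3))) on each row and compare to φ:
  A1=0, A2=0, A3=0, A4=0: formula gives 1, φ = 1 ✓
  A1=0, A2=0, A3=0, A4=1: formula gives 1, φ = 1 ✓
  A1=0, A2=0, A3=1, A4=0: formula gives 1, but φ = 0 ✗
Since they disagree at (0,0,1,0), the expression is not a correct formula for φ.

No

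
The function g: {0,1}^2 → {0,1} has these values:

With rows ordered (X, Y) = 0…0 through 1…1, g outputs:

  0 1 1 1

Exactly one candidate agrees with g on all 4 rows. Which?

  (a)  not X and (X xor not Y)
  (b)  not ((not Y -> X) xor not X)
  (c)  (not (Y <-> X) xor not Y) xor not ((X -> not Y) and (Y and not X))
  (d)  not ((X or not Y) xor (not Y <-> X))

c

(a) disagrees with g on (0,0) (formula → 1, table → 0); rule it out.
(b) disagrees with g on (1,0) (formula → 0, table → 1); rule it out.
(d) disagrees with g on (0,1) (formula → 0, table → 1); rule it out.
(c) is the remaining candidate, and it agrees with g on all 4 inputs.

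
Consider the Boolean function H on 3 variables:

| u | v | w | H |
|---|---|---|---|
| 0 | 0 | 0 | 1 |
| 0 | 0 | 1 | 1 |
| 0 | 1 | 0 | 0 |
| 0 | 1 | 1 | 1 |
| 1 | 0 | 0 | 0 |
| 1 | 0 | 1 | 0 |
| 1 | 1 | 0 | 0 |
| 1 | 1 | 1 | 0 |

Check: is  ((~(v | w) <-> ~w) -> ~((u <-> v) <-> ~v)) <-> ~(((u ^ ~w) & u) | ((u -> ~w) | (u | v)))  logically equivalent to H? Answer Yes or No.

Check the formula against H row by row:
  u=0, v=0, w=0: formula gives 1, H = 1 ✓
  u=0, v=0, w=1: formula gives 1, H = 1 ✓
  u=0, v=1, w=0: formula gives 0, H = 0 ✓
  u=0, v=1, w=1: formula gives 1, H = 1 ✓
  u=1, v=0, w=0: formula gives 0, H = 0 ✓
  … (the remaining 3 rows also agree.)
All 8 rows match — the expression computes H exactly.

Yes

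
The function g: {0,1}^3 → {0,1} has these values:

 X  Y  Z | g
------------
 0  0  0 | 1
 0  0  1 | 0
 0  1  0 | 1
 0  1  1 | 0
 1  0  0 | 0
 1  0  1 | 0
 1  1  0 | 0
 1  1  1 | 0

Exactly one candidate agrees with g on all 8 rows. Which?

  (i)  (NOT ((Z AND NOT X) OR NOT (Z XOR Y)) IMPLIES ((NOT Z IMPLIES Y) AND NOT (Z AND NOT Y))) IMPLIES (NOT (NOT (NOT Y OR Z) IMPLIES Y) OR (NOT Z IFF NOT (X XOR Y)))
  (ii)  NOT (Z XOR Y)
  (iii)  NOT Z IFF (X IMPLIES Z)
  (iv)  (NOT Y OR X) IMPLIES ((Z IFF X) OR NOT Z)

iii

(i): at (0,1,0) it gives 0, but g = 1 — eliminated.
(ii): at (0,1,0) it gives 0, but g = 1 — eliminated.
(iv): at (0,1,1) it gives 1, but g = 0 — eliminated.
Only (iii) survives; checking it on all 8 rows confirms it matches g.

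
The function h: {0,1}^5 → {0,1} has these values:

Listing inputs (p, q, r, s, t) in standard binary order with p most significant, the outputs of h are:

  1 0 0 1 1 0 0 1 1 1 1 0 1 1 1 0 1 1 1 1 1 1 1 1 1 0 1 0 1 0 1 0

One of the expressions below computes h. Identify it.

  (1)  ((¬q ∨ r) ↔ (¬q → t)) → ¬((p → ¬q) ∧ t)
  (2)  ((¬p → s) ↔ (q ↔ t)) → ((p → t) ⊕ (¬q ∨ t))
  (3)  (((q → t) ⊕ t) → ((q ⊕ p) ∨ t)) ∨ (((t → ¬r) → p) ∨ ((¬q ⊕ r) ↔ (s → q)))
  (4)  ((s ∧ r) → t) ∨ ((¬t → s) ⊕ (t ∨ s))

(1) disagrees with h on (0,0,0,1,0) (formula → 1, table → 0); rule it out.
(3) disagrees with h on (0,0,0,0,1) (formula → 1, table → 0); rule it out.
(4) disagrees with h on (0,0,0,0,1) (formula → 1, table → 0); rule it out.
Only (2) survives; checking it on all 32 rows confirms it matches h.

2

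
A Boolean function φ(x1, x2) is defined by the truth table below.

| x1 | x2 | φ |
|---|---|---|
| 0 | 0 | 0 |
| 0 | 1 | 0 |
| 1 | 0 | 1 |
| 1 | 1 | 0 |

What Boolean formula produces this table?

φ(x1, x2) = x1 and not x2

1 only at (1,0): x1 AND NOT x2.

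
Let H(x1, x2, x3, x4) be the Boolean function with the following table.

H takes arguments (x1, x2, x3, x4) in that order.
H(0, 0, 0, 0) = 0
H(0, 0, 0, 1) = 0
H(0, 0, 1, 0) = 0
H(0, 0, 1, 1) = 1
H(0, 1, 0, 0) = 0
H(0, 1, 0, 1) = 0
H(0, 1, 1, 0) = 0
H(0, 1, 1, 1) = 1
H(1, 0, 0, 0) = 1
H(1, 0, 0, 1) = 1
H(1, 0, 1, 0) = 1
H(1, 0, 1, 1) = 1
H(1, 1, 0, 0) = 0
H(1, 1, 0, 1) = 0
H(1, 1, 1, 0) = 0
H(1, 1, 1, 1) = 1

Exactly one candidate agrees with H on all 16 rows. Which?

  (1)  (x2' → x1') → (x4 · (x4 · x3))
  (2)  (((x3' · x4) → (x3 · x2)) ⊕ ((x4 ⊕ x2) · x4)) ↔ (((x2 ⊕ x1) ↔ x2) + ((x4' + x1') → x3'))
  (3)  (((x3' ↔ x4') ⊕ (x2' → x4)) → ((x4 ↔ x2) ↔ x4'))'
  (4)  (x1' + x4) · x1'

1

(2) disagrees with H on (0,0,0,0) (formula → 1, table → 0); rule it out.
(3) disagrees with H on (0,0,1,1) (formula → 0, table → 1); rule it out.
(4) disagrees with H on (0,0,0,0) (formula → 1, table → 0); rule it out.
That leaves (1). Evaluating it on every row reproduces the table of H exactly.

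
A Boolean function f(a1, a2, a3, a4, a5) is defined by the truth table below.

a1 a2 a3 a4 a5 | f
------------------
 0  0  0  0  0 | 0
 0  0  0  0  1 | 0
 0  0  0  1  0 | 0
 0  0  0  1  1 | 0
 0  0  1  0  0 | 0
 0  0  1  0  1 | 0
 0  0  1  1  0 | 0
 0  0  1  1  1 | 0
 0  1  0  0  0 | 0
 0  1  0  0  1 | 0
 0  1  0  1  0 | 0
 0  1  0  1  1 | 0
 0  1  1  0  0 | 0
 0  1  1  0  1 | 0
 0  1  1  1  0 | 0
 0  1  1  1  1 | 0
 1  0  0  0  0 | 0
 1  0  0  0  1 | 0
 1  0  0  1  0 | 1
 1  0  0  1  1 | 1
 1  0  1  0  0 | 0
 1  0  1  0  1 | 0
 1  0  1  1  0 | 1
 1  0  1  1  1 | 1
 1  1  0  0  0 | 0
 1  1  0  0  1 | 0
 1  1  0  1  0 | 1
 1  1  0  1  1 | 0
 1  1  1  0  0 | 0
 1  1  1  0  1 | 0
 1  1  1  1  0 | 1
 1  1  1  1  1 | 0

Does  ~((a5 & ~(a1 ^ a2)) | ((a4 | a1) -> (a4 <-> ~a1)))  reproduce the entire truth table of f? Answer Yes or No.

Yes

Test each input against both f and the formula:
  a1=0, a2=0, a3=0, a4=0, a5=0: formula gives 0, f = 0 ✓
  a1=0, a2=0, a3=0, a4=0, a5=1: formula gives 0, f = 0 ✓
  a1=0, a2=0, a3=0, a4=1, a5=0: formula gives 0, f = 0 ✓
  a1=0, a2=0, a3=0, a4=1, a5=1: formula gives 0, f = 0 ✓
  … (the remaining 28 rows also agree.)
No disagreement on any input; they are logically equivalent.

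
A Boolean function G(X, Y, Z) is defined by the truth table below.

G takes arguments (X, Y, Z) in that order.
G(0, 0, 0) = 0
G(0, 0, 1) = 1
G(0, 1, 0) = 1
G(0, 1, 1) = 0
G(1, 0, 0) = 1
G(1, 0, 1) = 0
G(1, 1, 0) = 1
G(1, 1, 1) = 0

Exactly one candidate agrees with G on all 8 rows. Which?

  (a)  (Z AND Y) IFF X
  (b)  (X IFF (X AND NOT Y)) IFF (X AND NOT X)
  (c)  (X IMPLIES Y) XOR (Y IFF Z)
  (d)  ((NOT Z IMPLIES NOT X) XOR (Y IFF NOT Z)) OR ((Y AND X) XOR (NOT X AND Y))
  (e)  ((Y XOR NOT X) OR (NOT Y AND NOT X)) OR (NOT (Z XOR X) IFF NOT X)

(a) disagrees with G on (0,0,0) (formula → 1, table → 0); rule it out.
(b) disagrees with G on (0,0,1) (formula → 0, table → 1); rule it out.
(d) disagrees with G on (0,0,0) (formula → 1, table → 0); rule it out.
(e) disagrees with G on (0,0,0) (formula → 1, table → 0); rule it out.
Only (c) survives; checking it on all 8 rows confirms it matches G.

c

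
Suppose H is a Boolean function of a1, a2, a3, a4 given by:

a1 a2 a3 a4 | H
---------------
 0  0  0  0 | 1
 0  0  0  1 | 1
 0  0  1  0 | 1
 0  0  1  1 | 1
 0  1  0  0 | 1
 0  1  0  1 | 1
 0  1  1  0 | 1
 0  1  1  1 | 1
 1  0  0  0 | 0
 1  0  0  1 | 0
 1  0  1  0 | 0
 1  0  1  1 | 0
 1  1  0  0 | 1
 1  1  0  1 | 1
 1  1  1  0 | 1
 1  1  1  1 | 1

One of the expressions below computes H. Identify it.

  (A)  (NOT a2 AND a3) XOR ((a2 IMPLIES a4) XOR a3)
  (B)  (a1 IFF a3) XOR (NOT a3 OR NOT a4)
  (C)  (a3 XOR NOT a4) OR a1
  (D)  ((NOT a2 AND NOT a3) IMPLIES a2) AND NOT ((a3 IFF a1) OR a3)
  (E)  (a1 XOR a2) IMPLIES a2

E

(A): at (0,1,0,0) it gives 0, but H = 1 — eliminated.
(B): at (0,0,0,0) it gives 0, but H = 1 — eliminated.
(C): at (0,0,0,1) it gives 0, but H = 1 — eliminated.
(D): at (0,0,0,0) it gives 0, but H = 1 — eliminated.
That leaves (E). Evaluating it on every row reproduces the table of H exactly.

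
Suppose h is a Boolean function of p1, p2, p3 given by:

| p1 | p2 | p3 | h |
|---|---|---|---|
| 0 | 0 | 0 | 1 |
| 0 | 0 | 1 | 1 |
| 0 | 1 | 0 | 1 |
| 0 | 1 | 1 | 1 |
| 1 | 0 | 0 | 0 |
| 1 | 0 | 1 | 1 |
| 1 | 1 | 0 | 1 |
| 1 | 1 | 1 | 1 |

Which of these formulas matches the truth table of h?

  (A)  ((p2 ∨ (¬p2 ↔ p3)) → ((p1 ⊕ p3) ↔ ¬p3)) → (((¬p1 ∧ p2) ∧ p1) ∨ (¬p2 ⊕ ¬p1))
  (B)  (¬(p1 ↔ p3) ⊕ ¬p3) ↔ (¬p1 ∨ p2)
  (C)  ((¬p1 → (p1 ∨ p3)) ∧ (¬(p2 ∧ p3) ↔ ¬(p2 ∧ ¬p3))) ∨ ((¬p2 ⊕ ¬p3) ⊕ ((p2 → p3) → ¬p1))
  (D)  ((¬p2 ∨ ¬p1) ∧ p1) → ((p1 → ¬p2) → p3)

D

(A): at (0,0,0) it gives 0, but h = 1 — eliminated.
(B): at (1,0,0) it gives 1, but h = 0 — eliminated.
(C): at (0,1,0) it gives 0, but h = 1 — eliminated.
That leaves (D). Evaluating it on every row reproduces the table of h exactly.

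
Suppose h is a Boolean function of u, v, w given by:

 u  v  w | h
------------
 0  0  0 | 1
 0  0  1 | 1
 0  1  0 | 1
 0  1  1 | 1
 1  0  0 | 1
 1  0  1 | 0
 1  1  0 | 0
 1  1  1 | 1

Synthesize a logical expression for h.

h(u, v, w) = (((u · v') · w) + ((u · v) · w'))'

The 0-rows are (1,0,1), (1,1,0). Take each as a conjunction (u·¬v·w, u·v·¬w), form their disjunction, and complement — that gives a formula that is 1 everywhere h is.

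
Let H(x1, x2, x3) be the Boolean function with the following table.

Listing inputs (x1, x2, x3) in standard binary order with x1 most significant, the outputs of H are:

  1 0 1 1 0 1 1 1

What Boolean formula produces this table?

There are just 2 zero rows: (0,0,1), (1,0,0). Their minterms are ¬x1·¬x2·x3, x1·¬x2·¬x3; the OR of those covers precisely the 0-outputs, and negating it yields H.

H(x1, x2, x3) = ¬(((¬x1 ∧ ¬x2) ∧ x3) ∨ ((x1 ∧ ¬x2) ∧ ¬x3))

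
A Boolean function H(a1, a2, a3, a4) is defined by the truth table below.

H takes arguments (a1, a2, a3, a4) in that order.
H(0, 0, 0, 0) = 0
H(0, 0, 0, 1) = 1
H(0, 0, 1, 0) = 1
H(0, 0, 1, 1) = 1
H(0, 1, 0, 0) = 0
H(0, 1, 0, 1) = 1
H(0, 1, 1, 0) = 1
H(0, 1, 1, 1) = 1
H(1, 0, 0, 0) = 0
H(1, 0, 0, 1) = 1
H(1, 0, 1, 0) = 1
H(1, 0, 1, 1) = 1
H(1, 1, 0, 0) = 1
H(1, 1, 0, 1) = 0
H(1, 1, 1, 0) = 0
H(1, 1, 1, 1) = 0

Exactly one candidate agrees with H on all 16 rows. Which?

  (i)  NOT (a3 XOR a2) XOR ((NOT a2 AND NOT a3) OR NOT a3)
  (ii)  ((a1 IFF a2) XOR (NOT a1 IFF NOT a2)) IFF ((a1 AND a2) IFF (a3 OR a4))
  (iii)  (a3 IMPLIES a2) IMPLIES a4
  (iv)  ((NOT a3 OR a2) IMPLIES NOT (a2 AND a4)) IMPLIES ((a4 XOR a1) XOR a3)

ii

(i): at (0,0,0,1) it gives 0, but H = 1 — eliminated.
(iii): at (0,1,1,0) it gives 0, but H = 1 — eliminated.
(iv): at (0,0,1,1) it gives 0, but H = 1 — eliminated.
That leaves (ii). Evaluating it on every row reproduces the table of H exactly.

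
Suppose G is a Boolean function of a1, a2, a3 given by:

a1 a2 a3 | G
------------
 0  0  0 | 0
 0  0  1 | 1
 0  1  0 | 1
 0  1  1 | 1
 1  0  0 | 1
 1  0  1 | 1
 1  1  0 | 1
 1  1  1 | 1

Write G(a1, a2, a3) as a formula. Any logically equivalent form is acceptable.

The output is 1 whenever at least one input is 1 — the OR of all inputs.

G(a1, a2, a3) = (a1 + a2) + a3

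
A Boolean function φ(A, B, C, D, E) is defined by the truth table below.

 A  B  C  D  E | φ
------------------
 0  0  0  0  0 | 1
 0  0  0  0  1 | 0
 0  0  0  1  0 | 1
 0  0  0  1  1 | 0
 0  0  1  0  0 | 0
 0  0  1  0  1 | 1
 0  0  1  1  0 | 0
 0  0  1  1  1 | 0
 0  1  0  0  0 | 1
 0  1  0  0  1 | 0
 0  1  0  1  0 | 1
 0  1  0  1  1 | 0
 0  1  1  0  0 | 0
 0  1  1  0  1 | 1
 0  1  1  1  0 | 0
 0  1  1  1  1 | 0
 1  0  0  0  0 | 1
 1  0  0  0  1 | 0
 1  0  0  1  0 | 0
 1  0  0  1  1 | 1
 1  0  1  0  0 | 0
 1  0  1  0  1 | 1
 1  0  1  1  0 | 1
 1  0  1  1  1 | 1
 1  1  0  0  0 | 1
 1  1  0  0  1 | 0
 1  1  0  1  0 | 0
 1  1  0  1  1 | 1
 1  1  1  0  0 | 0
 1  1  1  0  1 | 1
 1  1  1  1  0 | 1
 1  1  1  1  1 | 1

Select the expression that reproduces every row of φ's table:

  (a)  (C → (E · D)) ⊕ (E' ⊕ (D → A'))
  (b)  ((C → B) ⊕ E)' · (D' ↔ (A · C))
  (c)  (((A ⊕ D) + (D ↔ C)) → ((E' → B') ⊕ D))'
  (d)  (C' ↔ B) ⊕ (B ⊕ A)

a

(b) disagrees with φ on (0,0,0,0,0) (formula → 0, table → 1); rule it out.
(c) disagrees with φ on (0,0,0,0,0) (formula → 0, table → 1); rule it out.
(d) disagrees with φ on (0,0,0,0,0) (formula → 0, table → 1); rule it out.
Only (a) survives; checking it on all 32 rows confirms it matches φ.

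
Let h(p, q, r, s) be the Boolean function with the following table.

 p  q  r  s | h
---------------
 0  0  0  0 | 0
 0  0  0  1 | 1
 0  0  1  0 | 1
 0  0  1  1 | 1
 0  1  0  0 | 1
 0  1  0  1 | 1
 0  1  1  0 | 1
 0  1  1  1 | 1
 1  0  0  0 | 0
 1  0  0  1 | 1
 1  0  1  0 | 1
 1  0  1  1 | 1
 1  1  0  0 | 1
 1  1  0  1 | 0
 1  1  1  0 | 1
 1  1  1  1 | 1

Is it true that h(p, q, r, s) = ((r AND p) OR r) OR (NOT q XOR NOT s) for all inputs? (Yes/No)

No

Evaluate ((r AND p) OR r) OR (NOT q XOR NOT s) on each row and compare to h:
  p=0, q=0, r=0, s=0: formula gives 0, h = 0 ✓
  p=0, q=0, r=0, s=1: formula gives 1, h = 1 ✓
  p=0, q=0, r=1, s=0: formula gives 1, h = 1 ✓
  p=0, q=0, r=1, s=1: formula gives 1, h = 1 ✓
  …
  p=0, q=1, r=0, s=1: formula gives 0, but h = 1 ✗
Row (0,1,0,1) is a counterexample, so the formula is not equivalent to h.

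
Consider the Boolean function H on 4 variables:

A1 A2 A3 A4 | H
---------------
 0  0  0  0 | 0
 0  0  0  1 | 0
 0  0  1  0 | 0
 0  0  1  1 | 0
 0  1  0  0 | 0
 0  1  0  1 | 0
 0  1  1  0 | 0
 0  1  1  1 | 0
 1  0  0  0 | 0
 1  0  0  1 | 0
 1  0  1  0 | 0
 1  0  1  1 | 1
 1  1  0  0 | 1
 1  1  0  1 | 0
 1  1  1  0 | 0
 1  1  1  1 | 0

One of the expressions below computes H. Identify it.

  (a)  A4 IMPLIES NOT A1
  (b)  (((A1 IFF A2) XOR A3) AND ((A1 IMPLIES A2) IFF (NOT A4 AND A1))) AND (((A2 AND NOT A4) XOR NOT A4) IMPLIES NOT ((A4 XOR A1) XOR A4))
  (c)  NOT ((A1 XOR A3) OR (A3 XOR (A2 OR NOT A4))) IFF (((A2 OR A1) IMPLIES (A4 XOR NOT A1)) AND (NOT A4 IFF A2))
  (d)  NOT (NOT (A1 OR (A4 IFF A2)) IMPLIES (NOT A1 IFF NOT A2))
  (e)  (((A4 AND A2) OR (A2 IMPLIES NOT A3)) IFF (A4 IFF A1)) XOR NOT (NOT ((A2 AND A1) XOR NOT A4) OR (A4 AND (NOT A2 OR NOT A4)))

(a): at (0,0,0,0) it gives 1, but H = 0 — eliminated.
(c): at (0,0,0,0) it gives 1, but H = 0 — eliminated.
(d): at (0,1,0,0) it gives 1, but H = 0 — eliminated.
(e): at (0,1,1,0) it gives 1, but H = 0 — eliminated.
That leaves (b). Evaluating it on every row reproduces the table of H exactly.

b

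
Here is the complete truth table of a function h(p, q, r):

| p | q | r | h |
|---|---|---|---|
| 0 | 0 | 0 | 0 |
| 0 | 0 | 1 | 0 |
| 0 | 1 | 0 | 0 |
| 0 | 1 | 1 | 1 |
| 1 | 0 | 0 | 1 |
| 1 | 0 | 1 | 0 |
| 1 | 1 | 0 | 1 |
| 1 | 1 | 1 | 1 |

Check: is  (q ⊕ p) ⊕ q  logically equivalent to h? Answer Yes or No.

No

Test each input against both h and the formula:
  p=0, q=0, r=0: formula gives 0, h = 0 ✓
  p=0, q=0, r=1: formula gives 0, h = 0 ✓
  p=0, q=1, r=0: formula gives 0, h = 0 ✓
  p=0, q=1, r=1: formula gives 0, but h = 1 ✗
Row (0,1,1) is a counterexample, so the formula is not equivalent to h.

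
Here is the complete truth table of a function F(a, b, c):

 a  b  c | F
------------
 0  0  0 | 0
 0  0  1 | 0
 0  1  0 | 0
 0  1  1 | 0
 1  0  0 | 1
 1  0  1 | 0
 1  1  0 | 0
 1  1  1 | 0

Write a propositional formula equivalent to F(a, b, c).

F(a, b, c) = (a · b') · c'

F is 1 on exactly one input, (1,0,0), whose minterm is a·¬b·¬c. So F is just that conjunction.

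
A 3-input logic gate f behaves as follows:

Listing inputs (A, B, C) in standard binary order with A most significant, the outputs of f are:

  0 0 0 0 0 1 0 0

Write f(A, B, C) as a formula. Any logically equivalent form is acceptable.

f is 1 on exactly one input, (1,0,1), whose minterm is A·¬B·C. So f is just that conjunction.

f(A, B, C) = (A ∧ ¬B) ∧ C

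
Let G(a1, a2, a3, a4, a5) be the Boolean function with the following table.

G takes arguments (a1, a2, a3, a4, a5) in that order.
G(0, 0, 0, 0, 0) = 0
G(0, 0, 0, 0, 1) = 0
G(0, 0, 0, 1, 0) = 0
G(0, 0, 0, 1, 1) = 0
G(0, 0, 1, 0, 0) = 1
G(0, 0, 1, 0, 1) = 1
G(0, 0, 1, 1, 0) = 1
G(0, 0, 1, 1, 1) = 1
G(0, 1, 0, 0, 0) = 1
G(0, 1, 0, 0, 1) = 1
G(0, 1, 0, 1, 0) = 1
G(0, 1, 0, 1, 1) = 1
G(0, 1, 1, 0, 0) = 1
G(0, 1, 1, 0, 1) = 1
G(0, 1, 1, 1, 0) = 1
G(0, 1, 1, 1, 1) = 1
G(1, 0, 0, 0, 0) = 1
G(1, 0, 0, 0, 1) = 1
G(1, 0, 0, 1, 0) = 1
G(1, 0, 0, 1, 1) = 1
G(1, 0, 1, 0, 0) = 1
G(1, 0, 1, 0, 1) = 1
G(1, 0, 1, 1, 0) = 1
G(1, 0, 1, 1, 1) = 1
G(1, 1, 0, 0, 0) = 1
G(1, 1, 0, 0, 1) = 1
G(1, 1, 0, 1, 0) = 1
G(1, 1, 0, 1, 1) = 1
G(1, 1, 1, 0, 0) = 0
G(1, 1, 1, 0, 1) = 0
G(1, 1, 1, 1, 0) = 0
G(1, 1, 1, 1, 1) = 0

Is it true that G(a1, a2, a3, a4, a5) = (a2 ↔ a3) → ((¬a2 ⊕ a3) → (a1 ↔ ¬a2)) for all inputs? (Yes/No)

Yes

Test each input against both G and the formula:
  a1=0, a2=0, a3=0, a4=0, a5=0: formula gives 0, G = 0 ✓
  a1=0, a2=0, a3=0, a4=0, a5=1: formula gives 0, G = 0 ✓
  a1=0, a2=0, a3=0, a4=1, a5=0: formula gives 0, G = 0 ✓
  a1=0, a2=0, a3=0, a4=1, a5=1: formula gives 0, G = 0 ✓
  …and likewise for the remaining 28 rows.
Every row agrees, so the formula is equivalent.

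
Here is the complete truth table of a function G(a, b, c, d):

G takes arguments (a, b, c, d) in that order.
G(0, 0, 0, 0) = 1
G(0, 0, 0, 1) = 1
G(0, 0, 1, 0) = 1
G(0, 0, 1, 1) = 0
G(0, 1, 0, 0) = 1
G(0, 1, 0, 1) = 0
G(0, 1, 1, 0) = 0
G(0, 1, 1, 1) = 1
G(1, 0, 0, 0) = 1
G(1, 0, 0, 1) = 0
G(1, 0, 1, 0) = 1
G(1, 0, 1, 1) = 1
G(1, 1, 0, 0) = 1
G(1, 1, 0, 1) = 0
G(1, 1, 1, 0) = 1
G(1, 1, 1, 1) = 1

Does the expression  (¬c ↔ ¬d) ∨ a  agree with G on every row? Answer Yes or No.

No

Test each input against both G and the formula:
  a=0, b=0, c=0, d=0: formula gives 1, G = 1 ✓
  a=0, b=0, c=0, d=1: formula gives 0, but G = 1 ✗
A single disagreement suffices: at (0,0,0,1) they differ, so the formula does not compute G.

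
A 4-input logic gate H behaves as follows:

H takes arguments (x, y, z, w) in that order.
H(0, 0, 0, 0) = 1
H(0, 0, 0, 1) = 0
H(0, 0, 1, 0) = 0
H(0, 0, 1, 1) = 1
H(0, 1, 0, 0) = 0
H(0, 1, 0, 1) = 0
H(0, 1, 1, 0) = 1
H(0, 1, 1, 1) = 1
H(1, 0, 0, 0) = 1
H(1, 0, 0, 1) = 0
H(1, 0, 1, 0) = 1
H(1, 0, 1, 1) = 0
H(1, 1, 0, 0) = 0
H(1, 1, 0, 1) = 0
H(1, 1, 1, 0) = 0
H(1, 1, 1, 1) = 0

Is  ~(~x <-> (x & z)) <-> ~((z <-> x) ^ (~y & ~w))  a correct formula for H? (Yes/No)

Check the formula against H row by row:
  x=0, y=0, z=0, w=0: formula gives 1, H = 1 ✓
  x=0, y=0, z=0, w=1: formula gives 0, H = 0 ✓
  x=0, y=0, z=1, w=0: formula gives 0, H = 0 ✓
  x=0, y=0, z=1, w=1: formula gives 1, H = 1 ✓
  …and likewise for the remaining 12 rows.
Every row agrees, so the formula is equivalent.

Yes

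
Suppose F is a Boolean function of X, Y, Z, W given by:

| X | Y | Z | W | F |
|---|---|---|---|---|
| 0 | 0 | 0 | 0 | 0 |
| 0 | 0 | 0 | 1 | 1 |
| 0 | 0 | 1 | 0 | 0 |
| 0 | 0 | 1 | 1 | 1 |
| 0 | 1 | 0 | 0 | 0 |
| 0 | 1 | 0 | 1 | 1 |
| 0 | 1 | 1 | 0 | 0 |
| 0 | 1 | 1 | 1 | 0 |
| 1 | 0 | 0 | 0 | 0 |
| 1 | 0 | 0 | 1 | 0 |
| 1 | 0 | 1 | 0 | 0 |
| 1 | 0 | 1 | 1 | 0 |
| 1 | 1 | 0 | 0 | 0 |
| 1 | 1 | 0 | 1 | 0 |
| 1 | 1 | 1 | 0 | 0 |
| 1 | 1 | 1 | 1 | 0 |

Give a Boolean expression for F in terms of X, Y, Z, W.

Collect the rows where F=1 — (0,0,0,1), (0,0,1,1), (0,1,0,1) — and write one minterm per row: ¬X·¬Y·¬Z·W, ¬X·¬Y·Z·W, ¬X·Y·¬Z·W. Their union (logical OR) reproduces the table exactly.

F(X, Y, Z, W) = ((((X' · Y') · Z') · W) + (((X' · Y') · Z) · W)) + (((X' · Y) · Z') · W)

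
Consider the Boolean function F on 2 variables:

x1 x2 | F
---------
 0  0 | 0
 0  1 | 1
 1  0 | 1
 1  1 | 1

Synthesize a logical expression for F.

F(x1, x2) = x1 OR x2

The output is 1 whenever at least one input is 1 — the OR of all inputs.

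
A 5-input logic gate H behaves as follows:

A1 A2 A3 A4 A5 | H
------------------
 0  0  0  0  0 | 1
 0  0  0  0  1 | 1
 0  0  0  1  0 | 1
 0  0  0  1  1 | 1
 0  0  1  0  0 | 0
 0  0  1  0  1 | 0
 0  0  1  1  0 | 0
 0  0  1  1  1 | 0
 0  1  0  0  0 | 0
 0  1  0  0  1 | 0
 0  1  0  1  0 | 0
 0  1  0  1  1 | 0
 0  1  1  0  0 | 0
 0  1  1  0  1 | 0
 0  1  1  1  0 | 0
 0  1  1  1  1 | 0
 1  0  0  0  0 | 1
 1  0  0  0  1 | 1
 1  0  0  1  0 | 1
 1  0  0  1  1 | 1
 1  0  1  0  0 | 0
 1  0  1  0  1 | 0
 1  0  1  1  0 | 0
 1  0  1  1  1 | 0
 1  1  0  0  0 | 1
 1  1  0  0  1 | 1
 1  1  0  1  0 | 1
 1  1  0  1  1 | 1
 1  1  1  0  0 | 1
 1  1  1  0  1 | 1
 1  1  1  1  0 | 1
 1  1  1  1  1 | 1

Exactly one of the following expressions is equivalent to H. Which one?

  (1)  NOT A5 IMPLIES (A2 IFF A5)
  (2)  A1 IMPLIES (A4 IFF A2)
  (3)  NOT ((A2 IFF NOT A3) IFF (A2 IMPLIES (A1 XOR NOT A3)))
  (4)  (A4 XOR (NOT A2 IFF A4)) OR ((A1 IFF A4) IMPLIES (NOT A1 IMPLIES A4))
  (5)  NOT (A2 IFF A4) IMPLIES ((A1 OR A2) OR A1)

3

(1): at (0,0,1,0,0) it gives 1, but H = 0 — eliminated.
(2): at (0,0,1,0,0) it gives 1, but H = 0 — eliminated.
(4): at (0,0,0,0,0) it gives 0, but H = 1 — eliminated.
(5): at (0,0,0,1,0) it gives 0, but H = 1 — eliminated.
That leaves (3). Evaluating it on every row reproduces the table of H exactly.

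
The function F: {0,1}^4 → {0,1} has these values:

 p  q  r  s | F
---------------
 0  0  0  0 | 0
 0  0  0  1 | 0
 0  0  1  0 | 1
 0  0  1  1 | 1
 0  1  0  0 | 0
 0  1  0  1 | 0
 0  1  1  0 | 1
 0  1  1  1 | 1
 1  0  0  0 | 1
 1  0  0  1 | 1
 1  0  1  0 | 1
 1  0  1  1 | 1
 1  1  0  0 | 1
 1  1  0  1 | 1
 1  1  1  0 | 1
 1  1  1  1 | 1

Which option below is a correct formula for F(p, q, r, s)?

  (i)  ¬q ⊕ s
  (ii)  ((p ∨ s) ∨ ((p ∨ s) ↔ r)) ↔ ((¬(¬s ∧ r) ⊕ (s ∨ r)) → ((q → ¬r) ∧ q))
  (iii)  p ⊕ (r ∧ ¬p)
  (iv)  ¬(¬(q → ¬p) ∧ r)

(i) fails at (0,0,0,0): the formula yields 1, F is 0.
(ii) fails at (0,0,0,1): the formula yields 1, F is 0.
(iv) fails at (0,0,0,0): the formula yields 1, F is 0.
(iii) is the remaining candidate, and it agrees with F on all 16 inputs.

iii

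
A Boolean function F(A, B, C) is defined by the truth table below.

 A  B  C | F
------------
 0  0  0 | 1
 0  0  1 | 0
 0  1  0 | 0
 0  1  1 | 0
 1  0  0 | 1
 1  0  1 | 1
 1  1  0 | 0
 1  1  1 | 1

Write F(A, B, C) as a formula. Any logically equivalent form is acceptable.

F=1 on 4 inputs: (0,0,0), (1,0,0), (1,0,1), (1,1,1). Reading each as a conjunction of literals (¬A·¬B·¬C, A·¬B·¬C, A·¬B·C, A·B·C) and taking the OR gives the canonical DNF.

F(A, B, C) = ((((¬A ∧ ¬B) ∧ ¬C) ∨ ((A ∧ ¬B) ∧ ¬C)) ∨ ((A ∧ ¬B) ∧ C)) ∨ ((A ∧ B) ∧ C)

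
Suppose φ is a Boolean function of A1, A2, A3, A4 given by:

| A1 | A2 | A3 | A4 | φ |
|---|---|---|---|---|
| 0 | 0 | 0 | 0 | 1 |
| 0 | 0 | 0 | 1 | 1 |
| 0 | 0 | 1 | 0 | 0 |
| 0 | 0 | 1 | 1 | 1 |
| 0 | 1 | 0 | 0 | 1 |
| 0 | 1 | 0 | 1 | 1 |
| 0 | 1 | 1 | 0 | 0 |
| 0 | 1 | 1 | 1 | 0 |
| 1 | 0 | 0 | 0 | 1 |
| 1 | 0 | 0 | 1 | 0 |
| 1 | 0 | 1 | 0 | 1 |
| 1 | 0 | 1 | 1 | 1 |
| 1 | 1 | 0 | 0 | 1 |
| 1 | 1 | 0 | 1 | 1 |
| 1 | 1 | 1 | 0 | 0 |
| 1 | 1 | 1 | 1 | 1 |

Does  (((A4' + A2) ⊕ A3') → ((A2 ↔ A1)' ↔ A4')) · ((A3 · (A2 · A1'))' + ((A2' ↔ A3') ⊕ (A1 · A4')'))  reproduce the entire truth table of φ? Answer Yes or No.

Yes

Check the formula against φ row by row:
  A1=0, A2=0, A3=0, A4=0: formula gives 1, φ = 1 ✓
  A1=0, A2=0, A3=0, A4=1: formula gives 1, φ = 1 ✓
  A1=0, A2=0, A3=1, A4=0: formula gives 0, φ = 0 ✓
  A1=0, A2=0, A3=1, A4=1: formula gives 1, φ = 1 ✓
  …and likewise for the remaining 12 rows.
No disagreement on any input; they are logically equivalent.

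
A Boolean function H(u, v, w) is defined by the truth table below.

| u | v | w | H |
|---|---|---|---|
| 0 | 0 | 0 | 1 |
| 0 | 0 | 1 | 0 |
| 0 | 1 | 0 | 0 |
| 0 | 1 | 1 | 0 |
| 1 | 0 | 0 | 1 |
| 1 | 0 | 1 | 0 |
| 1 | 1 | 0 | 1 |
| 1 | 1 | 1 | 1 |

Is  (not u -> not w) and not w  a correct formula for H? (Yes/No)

Evaluate (not u -> not w) and not w on each row and compare to H:
  u=0, v=0, w=0: formula gives 1, H = 1 ✓
  u=0, v=0, w=1: formula gives 0, H = 0 ✓
  u=0, v=1, w=0: formula gives 1, but H = 0 ✗
Since they disagree at (0,1,0), the expression is not a correct formula for H.

No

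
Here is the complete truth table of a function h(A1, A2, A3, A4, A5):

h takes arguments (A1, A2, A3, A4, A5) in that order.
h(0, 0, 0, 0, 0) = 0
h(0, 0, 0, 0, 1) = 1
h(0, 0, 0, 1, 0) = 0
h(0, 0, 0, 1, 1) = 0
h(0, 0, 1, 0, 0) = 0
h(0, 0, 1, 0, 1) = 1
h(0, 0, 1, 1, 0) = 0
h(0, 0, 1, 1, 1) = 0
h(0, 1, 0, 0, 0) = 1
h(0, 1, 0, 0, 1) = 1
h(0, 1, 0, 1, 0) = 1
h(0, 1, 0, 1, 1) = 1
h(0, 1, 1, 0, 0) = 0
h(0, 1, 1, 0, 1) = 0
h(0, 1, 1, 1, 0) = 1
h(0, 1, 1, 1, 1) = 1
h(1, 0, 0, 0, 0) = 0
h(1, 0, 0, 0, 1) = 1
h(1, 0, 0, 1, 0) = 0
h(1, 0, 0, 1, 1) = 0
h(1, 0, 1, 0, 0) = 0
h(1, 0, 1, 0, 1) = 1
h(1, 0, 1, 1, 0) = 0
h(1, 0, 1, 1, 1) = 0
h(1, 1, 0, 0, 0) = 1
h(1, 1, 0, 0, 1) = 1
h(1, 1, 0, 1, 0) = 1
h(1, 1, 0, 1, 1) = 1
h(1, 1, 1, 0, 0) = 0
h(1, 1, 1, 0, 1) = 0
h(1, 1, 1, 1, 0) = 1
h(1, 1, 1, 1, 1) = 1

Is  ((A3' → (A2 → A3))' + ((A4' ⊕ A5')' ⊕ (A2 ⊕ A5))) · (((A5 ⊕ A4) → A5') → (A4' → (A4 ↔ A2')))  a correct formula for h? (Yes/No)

Evaluate ((A3' → (A2 → A3))' + ((A4' ⊕ A5')' ⊕ (A2 ⊕ A5))) · (((A5 ⊕ A4) → A5') → (A4' → (A4 ↔ A2'))) on each row and compare to h:
  A1=0, A2=0, A3=0, A4=0, A5=0: formula gives 0, h = 0 ✓
  A1=0, A2=0, A3=0, A4=0, A5=1: formula gives 1, h = 1 ✓
  A1=0, A2=0, A3=0, A4=1, A5=0: formula gives 0, h = 0 ✓
  A1=0, A2=0, A3=0, A4=1, A5=1: formula gives 0, h = 0 ✓
  …and likewise for the remaining 28 rows.
All 32 rows match — the expression computes h exactly.

Yes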